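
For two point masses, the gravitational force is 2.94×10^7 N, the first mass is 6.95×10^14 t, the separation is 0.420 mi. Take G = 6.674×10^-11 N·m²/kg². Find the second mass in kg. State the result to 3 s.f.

2.90×10^5 kg

Solving F = G·m₁·m₂/r² for m₂: m₂ = F·r²/(G·m₁).
F = 2.94×10^7 N; m₁ = 6.95×10^14 t = 6.950×10^17 kg; r = 0.420 mi = 675.9 m; G = 6.674×10^-11 N·m²/kg².
m₂ = 2.896×10^5 kg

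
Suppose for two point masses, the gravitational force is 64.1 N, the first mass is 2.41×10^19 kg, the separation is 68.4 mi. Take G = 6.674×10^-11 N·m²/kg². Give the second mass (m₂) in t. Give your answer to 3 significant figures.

0.483 t

From Newton's law of gravitation: m₂ = F·r²/(G·m₁).
F = 64.1 N; m₁ = 2.41×10^19 kg; r = 68.4 mi = 1.101×10^5 m; G = 6.674×10^-11 N·m²/kg².
m₂ = 482.9 kg
482.9 kg × (1 t / 1000 kg) = 0.4829 t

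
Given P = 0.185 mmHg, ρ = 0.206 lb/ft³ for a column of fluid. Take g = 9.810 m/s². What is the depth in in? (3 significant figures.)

Rearranging: h = P/(ρ·g).
P = 0.185 mmHg = 24.66 Pa; ρ = 0.206 lb/ft³ = 3.300 kg/m³; g = 9.810 m/s².
h = 0.7619 m
0.7619 m × (1 in / 0.02540 m) = 30.00 in

30.0 in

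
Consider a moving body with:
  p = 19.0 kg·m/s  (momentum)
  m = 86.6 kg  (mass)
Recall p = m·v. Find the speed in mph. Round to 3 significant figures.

Rearranging: v = p/m.
p = 19.0 kg·m/s; m = 86.6 kg.
v = 0.2194 m/s
0.2194 m/s × (1 mph / 0.4470 m/s) = 0.4908 mph

0.491 mph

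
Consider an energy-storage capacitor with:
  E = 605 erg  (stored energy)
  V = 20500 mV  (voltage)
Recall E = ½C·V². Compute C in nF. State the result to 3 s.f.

Rearranging E = ½C·V² for C: C = 2E/V².
E = 605 erg = 6.050×10^-5 J; V = 20500 mV = 20.50 V.
C = 2.879×10^-7 F
2.879×10^-7 F × (1 nF / 1.000×10^-9 F) = 287.9 nF

288 nF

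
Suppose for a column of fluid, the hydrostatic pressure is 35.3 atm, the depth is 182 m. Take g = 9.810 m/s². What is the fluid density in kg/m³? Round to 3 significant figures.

2000 kg/m³

Rearranging P = ρ·g·h for ρ: ρ = P/(g·h).
P = 35.3 atm = 3.577×10^6 Pa; h = 182 m; g = 9.810 m/s².
ρ = 2003 kg/m³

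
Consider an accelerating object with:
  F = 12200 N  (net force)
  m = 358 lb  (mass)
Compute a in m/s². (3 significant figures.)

Rearranging F = m·a for a: a = F/m.
F = 12200 N; m = 358 lb = 162.4 kg.
a = 75.13 m/s²

75.1 m/s²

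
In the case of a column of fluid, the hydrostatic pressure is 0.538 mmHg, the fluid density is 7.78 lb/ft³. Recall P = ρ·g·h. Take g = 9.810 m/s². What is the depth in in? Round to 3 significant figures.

2.31 in

Rearranging P = ρ·g·h for h: h = P/(ρ·g).
P = 0.538 mmHg = 71.73 Pa; ρ = 7.78 lb/ft³ = 124.6 kg/m³; g = 9.810 m/s².
h = 0.05867 m
0.05867 m × (1 in / 0.02540 m) = 2.310 in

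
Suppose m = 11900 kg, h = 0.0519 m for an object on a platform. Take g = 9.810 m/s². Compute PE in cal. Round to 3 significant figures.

PE is given directly by: PE = mgh.
m = 11900 kg; h = 0.0519 m; g = 9.810 m/s².
PE = 6059 J
6059 J × (1 cal / 4.184 J) = 1448 cal

1450 cal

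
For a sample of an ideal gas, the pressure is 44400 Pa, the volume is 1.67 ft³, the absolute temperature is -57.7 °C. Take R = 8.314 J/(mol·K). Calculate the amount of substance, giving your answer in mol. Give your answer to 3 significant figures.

1.17 mol

Rearranging: n = PV/(RT).
P = 44400 Pa; V = 1.67 ft³ = 0.04729 m³; T = -57.7 °C = 215.4 K; R = 8.314 J/(mol·K).
n = 1.172 mol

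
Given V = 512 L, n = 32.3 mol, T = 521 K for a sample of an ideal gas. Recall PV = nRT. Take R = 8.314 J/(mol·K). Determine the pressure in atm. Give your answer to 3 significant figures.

From the ideal-gas law: P = nRT/V.
V = 512 L = 0.5120 m³; n = 32.3 mol; T = 521 K; R = 8.314 J/(mol·K).
P = 2.733×10^5 Pa
2.733×10^5 Pa × (1 atm / 1.013×10^5 Pa) = 2.697 atm

2.70 atm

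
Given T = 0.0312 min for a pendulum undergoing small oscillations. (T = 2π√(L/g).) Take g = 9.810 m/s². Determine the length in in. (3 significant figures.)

34.3 in

Rearranging: L = g·(T/2π)².
T = 0.0312 min = 1.872 s; g = 9.810 m/s².
L = 0.8708 m
0.8708 m × (1 in / 0.02540 m) = 34.28 in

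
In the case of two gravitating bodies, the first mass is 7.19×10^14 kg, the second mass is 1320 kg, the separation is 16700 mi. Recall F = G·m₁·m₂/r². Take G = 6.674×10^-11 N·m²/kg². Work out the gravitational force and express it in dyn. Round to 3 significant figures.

From Newton's law of gravitation: F = Gm₁m₂/r².
m₁ = 7.19×10^14 kg; m₂ = 1320 kg; r = 16700 mi = 2.688×10^7 m; G = 6.674×10^-11 N·m²/kg².
F = 8.769×10^-8 N
8.769×10^-8 N × (1 dyn / 1.000×10^-5 N) = 0.008769 dyn

0.00877 dyn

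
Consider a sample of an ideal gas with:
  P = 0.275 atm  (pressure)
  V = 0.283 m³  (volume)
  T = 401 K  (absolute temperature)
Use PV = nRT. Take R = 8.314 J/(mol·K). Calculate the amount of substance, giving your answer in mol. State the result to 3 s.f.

2.37 mol

Rearranging PV = nRT for n: n = PV/(RT).
P = 0.275 atm = 27864 Pa; V = 0.283 m³; T = 401 K; R = 8.314 J/(mol·K).
n = 2.365 mol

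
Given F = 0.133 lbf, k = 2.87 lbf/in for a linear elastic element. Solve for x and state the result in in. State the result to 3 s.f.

From Hooke's law: x = F/k.
F = 0.133 lbf = 0.5916 N; k = 2.87 lbf/in = 502.6 N/m.
x = 0.001177 m
0.001177 m × (1 in / 0.02540 m) = 0.04634 in

0.0463 in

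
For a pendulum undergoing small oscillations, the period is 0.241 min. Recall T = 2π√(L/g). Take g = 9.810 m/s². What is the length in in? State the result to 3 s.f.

2050 in

Rearranging: L = g·(T/2π)².
T = 0.241 min = 14.46 s; g = 9.810 m/s².
L = 51.96 m
51.96 m × (1 in / 0.02540 m) = 2046 in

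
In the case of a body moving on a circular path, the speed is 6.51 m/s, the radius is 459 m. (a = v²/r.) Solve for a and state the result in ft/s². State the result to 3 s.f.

a is given directly by: a = v²/r.
v = 6.51 m/s; r = 459 m.
a = 0.09233 m/s²
0.09233 m/s² × (1 ft/s² / 0.3048 m/s²) = 0.3029 ft/s²

0.303 ft/s²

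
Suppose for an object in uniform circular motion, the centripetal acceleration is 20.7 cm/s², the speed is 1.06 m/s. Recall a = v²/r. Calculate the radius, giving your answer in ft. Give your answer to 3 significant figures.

17.8 ft

Rearranging a = v²/r for r: r = v²/a.
a = 20.7 cm/s² = 0.2070 m/s²; v = 1.06 m/s.
r = 5.428 m
5.428 m × (1 ft / 0.3048 m) = 17.81 ft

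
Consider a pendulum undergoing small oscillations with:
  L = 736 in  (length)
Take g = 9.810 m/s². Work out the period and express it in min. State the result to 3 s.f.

0.145 min

T is given directly by: T = 2π√(L/g).
L = 736 in = 18.69 m; g = 9.810 m/s².
T = 8.674 s
8.674 s × (1 min / 60.00 s) = 0.1446 min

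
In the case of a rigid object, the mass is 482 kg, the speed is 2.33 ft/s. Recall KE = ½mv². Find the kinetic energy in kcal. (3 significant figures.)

KE is given directly by: KE = ½mv².
m = 482 kg; v = 2.33 ft/s = 0.7102 m/s.
KE = 121.6 J  (the unit combination reduces to kg·m²/s² = J)
121.6 J × (1 kcal / 4184 J) = 0.02905 kcal

0.0291 kcal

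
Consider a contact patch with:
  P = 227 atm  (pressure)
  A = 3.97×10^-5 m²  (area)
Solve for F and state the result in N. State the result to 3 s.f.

913 N

Rearranging P = F/A for F: F = P·A.
P = 227 atm = 2.300×10^7 Pa; A = 3.97×10^-5 m².
F = 913.1 N  (the unit combination reduces to kg·m/s² = N)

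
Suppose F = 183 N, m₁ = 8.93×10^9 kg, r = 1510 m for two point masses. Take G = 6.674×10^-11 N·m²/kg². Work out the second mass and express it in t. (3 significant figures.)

7.00×10^5 t

Rearranging: m₂ = F·r²/(G·m₁).
F = 183 N; m₁ = 8.93×10^9 kg; r = 1510 m; G = 6.674×10^-11 N·m²/kg².
m₂ = 7.001×10^8 kg
7.001×10^8 kg × (1 t / 1000 kg) = 7.001×10^5 t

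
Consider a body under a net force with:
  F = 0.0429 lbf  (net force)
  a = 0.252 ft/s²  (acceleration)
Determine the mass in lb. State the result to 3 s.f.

Rearranging F = m·a for m: m = F/a.
F = 0.0429 lbf = 0.1908 N; a = 0.252 ft/s² = 0.07681 m/s².
m = 2.484 kg
2.484 kg × (1 lb / 0.4536 kg) = 5.477 lb

5.48 lb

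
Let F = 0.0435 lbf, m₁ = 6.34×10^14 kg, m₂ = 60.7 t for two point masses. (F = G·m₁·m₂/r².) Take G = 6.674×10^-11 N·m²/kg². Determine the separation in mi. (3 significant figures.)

Solving F = G·m₁·m₂/r² for r: r = √(G·m₁m₂/F).
F = 0.0435 lbf = 0.1935 N; m₁ = 6.34×10^14 kg; m₂ = 60.7 t = 60700 kg; G = 6.674×10^-11 N·m²/kg².
r = 1.152×10^5 m
1.152×10^5 m × (1 mi / 1609 m) = 71.59 mi

71.6 mi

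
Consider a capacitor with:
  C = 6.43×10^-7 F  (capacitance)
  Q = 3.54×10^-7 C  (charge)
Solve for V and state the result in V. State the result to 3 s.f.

0.551 V

Rearranging C = Q/V for V: V = Q/C.
C = 6.43×10^-7 F; Q = 3.54×10^-7 C.
V = 0.5505 V  (the unit combination reduces to kg·m²/(A·s³) = V)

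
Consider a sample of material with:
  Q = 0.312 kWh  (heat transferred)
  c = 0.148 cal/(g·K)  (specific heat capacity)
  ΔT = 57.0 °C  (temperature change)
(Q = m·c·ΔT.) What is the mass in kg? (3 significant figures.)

31.8 kg

Rearranging: m = Q/(c·ΔT).
Q = 0.312 kWh = 1.123×10^6 J; c = 0.148 cal/(g·K) = 619.2 J/(kg·K); ΔT = 57.0 °C = 57.00 K.
m = 31.82 kg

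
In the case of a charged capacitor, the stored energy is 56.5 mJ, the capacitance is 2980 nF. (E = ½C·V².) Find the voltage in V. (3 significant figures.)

Rearranging: V = √(2E/C).
E = 56.5 mJ = 0.05650 J; C = 2980 nF = 2.980×10^-6 F.
V = 194.7 V

195 V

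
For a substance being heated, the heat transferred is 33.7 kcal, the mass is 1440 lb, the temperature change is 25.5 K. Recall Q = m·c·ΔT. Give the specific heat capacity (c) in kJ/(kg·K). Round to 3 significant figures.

0.00847 kJ/(kg·K)

Rearranging Q = m·c·ΔT for c: c = Q/(m·ΔT).
Q = 33.7 kcal = 1.410×10^5 J; m = 1440 lb = 653.2 kg; ΔT = 25.5 K.
c = 8.466 J/(kg·K)
8.466 J/(kg·K) × (1 kJ/(kg·K) / 1000 J/(kg·K)) = 0.008466 kJ/(kg·K)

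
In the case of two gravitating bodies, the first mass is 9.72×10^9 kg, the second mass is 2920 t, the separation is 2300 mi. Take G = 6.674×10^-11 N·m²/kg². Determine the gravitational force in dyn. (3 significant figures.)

0.0138 dyn

F is given directly by: F = Gm₁m₂/r².
m₁ = 9.72×10^9 kg; m₂ = 2920 t = 2.920×10^6 kg; r = 2300 mi = 3.701×10^6 m; G = 6.674×10^-11 N·m²/kg².
F = 1.383×10^-7 N
1.383×10^-7 N × (1 dyn / 1.000×10^-5 N) = 0.01383 dyn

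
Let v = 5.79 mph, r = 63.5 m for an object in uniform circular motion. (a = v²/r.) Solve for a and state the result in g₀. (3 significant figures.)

Directly: a = v²/r.
v = 5.79 mph = 2.588 m/s; r = 63.5 m.
a = 0.1055 m/s²
0.1055 m/s² × (1 g₀ / 9.807 m/s²) = 0.01076 g₀

0.0108 g₀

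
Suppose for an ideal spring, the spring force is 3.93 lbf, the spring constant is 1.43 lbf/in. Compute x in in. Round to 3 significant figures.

Rearranging: x = F/k.
F = 3.93 lbf = 17.48 N; k = 1.43 lbf/in = 250.4 N/m.
x = 0.06981 m
0.06981 m × (1 in / 0.02540 m) = 2.748 in

2.75 in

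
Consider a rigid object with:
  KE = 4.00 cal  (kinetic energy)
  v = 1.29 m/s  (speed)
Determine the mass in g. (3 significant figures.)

Rearranging KE = ½mv² for m: m = 2·KE/v².
KE = 4.00 cal = 16.74 J; v = 1.29 m/s.
m = 20.11 kg
20.11 kg × (1 g / 0.001000 kg) = 20114 g

20100 g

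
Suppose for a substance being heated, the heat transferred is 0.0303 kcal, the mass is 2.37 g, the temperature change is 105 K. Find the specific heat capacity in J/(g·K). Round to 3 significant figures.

Solving Q = m·c·ΔT for c: c = Q/(m·ΔT).
Q = 0.0303 kcal = 126.8 J; m = 2.37 g = 0.002370 kg; ΔT = 105 K.
c = 509.4 J/(kg·K)
509.4 J/(kg·K) × (1 J/(g·K) / 1000 J/(kg·K)) = 0.5094 J/(g·K)

0.509 J/(g·K)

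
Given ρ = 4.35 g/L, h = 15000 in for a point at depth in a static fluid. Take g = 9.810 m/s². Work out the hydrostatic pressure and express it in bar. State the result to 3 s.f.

0.163 bar

Directly: P = ρgh.
ρ = 4.35 g/L = 4.350 kg/m³; h = 15000 in = 381.0 m; g = 9.810 m/s².
P = 16259 Pa
16259 Pa × (1 bar / 1.000×10^5 Pa) = 0.1626 bar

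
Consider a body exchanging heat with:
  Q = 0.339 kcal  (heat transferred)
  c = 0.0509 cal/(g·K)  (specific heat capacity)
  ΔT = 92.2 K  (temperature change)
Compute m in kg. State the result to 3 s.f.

0.0722 kg

Rearranging Q = m·c·ΔT for m: m = Q/(c·ΔT).
Q = 0.339 kcal = 1418 J; c = 0.0509 cal/(g·K) = 213.0 J/(kg·K); ΔT = 92.2 K.
m = 0.07224 kg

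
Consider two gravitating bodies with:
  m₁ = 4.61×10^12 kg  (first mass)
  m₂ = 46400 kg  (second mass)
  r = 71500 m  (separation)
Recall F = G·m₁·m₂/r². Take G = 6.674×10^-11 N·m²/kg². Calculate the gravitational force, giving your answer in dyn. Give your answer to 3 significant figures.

F is given directly by: F = Gm₁m₂/r².
m₁ = 4.61×10^12 kg; m₂ = 46400 kg; r = 71500 m; G = 6.674×10^-11 N·m²/kg².
F = 0.002792 N  (the unit combination reduces to kg·m/s² = N)
0.002792 N × (1 dyn / 1.000×10^-5 N) = 279.2 dyn

279 dyn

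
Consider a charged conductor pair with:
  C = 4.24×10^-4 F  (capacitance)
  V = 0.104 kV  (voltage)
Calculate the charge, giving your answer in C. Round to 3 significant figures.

0.0441 C

Rearranging C = Q/V for Q: Q = CV.
C = 4.24×10^-4 F; V = 0.104 kV = 104.0 V.
Q = 0.04410 C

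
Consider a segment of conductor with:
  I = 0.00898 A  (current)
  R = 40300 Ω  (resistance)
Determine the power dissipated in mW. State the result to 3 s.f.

3250 mW

P is given directly by: P = I²R.
I = 0.00898 A; R = 40300 Ω.
P = 3.250 W  (the unit combination reduces to kg·m²/s³ = W)
3.250 W × (1 mW / 0.001000 W) = 3250 mW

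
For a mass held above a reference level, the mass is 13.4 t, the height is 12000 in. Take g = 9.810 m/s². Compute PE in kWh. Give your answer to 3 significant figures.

Directly: PE = mgh.
m = 13.4 t = 13400 kg; h = 12000 in = 304.8 m; g = 9.810 m/s².
PE = 4.007×10^7 J
4.007×10^7 J × (1 kWh / 3.600×10^6 J) = 11.13 kWh

11.1 kWh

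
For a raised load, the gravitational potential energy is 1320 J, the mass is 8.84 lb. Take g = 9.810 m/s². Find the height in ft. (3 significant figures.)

Solving PE = m·g·h for h: h = PE/(m·g).
PE = 1320 J; m = 8.84 lb = 4.010 kg; g = 9.810 m/s².
h = 33.56 m
33.56 m × (1 ft / 0.3048 m) = 110.1 ft

110 ft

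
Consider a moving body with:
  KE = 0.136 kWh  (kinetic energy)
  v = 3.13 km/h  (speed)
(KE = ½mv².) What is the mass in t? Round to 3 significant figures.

Rearranging KE = ½mv² for m: m = 2·KE/v².
KE = 0.136 kWh = 4.896×10^5 J; v = 3.13 km/h = 0.8694 m/s.
m = 1.295×10^6 kg
1.295×10^6 kg × (1 t / 1000 kg) = 1295 t

1300 t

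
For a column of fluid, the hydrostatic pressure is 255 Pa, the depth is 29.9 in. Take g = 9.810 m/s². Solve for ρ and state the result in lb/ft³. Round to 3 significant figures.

Solving P = ρ·g·h for ρ: ρ = P/(g·h).
P = 255 Pa; h = 29.9 in = 0.7595 m; g = 9.810 m/s².
ρ = 34.23 kg/m³
34.23 kg/m³ × (1 lb/ft³ / 16.02 kg/m³) = 2.137 lb/ft³

2.14 lb/ft³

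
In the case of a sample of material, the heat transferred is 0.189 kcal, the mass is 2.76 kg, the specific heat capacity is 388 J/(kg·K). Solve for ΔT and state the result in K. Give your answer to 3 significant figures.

0.738 K

Rearranging Q = m·c·ΔT for ΔT: ΔT = Q/(m·c).
Q = 0.189 kcal = 790.8 J; m = 2.76 kg; c = 388 J/(kg·K).
ΔT = 0.7384 K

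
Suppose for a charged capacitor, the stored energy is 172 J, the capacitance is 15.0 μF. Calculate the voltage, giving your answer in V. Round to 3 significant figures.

4790 V

Solving E = ½C·V² for V: V = √(2E/C).
E = 172 J; C = 15.0 μF = 1.500×10^-5 F.
V = 4789 V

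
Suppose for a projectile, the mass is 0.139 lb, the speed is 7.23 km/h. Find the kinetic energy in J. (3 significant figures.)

KE is given directly by: KE = ½mv².
m = 0.139 lb = 0.06305 kg; v = 7.23 km/h = 2.008 m/s.
KE = 0.1272 J  (the unit combination reduces to kg·m²/s² = J)

0.127 J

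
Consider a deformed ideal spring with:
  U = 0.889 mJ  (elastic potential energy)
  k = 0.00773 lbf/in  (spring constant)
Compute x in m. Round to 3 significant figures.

0.0362 m

Rearranging U = ½k·x² for x: x = √(2U/k).
U = 0.889 mJ = 8.890×10^-4 J; k = 0.00773 lbf/in = 1.354 N/m.
x = 0.03624 m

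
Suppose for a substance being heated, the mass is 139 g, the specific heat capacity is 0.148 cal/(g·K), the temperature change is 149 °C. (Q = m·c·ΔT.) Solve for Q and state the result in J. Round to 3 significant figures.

12800 J

Q is given directly by: Q = mcΔT.
m = 139 g = 0.1390 kg; c = 0.148 cal/(g·K) = 619.2 J/(kg·K); ΔT = 149 °C = 149.0 K.
Q = 12825 J  (the unit combination reduces to kg·m²/s² = J)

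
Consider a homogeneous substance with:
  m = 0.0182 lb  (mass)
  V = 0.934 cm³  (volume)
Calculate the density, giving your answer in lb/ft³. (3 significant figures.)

ρ is given directly by: ρ = m/V.
m = 0.0182 lb = 0.008255 kg; V = 0.934 cm³ = 9.340×10^-7 m³.
ρ = 8839 kg/m³
8839 kg/m³ × (1 lb/ft³ / 16.02 kg/m³) = 551.8 lb/ft³

552 lb/ft³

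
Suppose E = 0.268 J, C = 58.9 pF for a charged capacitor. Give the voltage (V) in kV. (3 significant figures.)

Rearranging E = ½C·V² for V: V = √(2E/C).
E = 0.268 J; C = 58.9 pF = 5.890×10^-11 F.
V = 95395 V
95395 V × (1 kV / 1000 V) = 95.39 kV

95.4 kV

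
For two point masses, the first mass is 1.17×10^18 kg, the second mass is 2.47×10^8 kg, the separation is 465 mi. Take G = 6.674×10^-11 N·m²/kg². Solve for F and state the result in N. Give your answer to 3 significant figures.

From Newton's law of gravitation: F = Gm₁m₂/r².
m₁ = 1.17×10^18 kg; m₂ = 2.47×10^8 kg; r = 465 mi = 7.483×10^5 m; G = 6.674×10^-11 N·m²/kg².
F = 34440 N

34400 N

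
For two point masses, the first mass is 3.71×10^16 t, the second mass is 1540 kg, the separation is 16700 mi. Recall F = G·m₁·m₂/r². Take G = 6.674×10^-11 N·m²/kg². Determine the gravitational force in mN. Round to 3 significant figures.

F is given directly by: F = Gm₁m₂/r².
m₁ = 3.71×10^16 t = 3.710×10^19 kg; m₂ = 1540 kg; r = 16700 mi = 2.688×10^7 m; G = 6.674×10^-11 N·m²/kg².
F = 0.005279 N
0.005279 N × (1 mN / 0.001000 N) = 5.279 mN

5.28 mN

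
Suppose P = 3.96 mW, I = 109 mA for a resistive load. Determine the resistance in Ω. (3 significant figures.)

0.333 Ω

Solving P = I²R for R: R = P/I².
P = 3.96 mW = 0.003960 W; I = 109 mA = 0.1090 A.
R = 0.3333 Ω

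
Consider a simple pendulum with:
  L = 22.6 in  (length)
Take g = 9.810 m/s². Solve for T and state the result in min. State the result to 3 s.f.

0.0253 min

T is given directly by: T = 2π√(L/g).
L = 22.6 in = 0.5740 m; g = 9.810 m/s².
T = 1.520 s
1.520 s × (1 min / 60.00 s) = 0.02533 min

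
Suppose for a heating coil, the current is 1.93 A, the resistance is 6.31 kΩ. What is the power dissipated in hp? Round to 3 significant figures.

31.5 hp

P is given directly by: P = I²R.
I = 1.93 A; R = 6.31 kΩ = 6310 Ω.
P = 23504 W
23504 W × (1 hp / 745.7 W) = 31.52 hp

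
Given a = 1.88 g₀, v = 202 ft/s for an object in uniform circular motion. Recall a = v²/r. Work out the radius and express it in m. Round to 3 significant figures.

Rearranging a = v²/r for r: r = v²/a.
a = 1.88 g₀ = 18.44 m/s²; v = 202 ft/s = 61.57 m/s.
r = 205.6 m

206 m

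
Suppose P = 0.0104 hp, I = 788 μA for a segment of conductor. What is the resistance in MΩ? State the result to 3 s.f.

Solving P = I²R for R: R = P/I².
P = 0.0104 hp = 7.755 W; I = 788 μA = 7.880×10^-4 A.
R = 1.249×10^7 Ω
1.249×10^7 Ω × (1 MΩ / 1.000×10^6 Ω) = 12.49 MΩ

12.5 MΩ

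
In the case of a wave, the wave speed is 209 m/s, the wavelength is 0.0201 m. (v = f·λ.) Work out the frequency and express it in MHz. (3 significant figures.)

Solving v = f·λ for f: f = v/λ.
v = 209 m/s; λ = 0.0201 m.
f = 10398 Hz
10398 Hz × (1 MHz / 1.000×10^6 Hz) = 0.01040 MHz

0.0104 MHz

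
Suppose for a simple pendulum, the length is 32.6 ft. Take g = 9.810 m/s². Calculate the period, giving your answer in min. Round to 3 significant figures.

0.105 min

Directly: T = 2π√(L/g).
L = 32.6 ft = 9.936 m; g = 9.810 m/s².
T = 6.324 s
6.324 s × (1 min / 60.00 s) = 0.1054 min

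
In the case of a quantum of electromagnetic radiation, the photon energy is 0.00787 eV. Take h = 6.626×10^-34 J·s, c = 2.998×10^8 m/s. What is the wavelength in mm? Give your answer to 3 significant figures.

Solving E = h·c/λ for λ: λ = hc/E.
E = 0.00787 eV = 1.261×10^-21 J; h = 6.626×10^-34 J·s; c = 2.998×10^8 m/s.
λ = 1.575×10^-4 m
1.575×10^-4 m × (1 mm / 0.001000 m) = 0.1575 mm

0.158 mm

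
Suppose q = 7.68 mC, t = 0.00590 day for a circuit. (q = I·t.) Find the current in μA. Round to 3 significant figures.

Solving q = I·t for I: I = q/t.
q = 7.68 mC = 0.007680 C; t = 0.00590 day = 509.8 s.
I = 1.507×10^-5 A
1.507×10^-5 A × (1 μA / 1.000×10^-6 A) = 15.07 μA

15.1 μA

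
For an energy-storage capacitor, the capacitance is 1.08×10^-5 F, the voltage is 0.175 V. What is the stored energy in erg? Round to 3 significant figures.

Directly: E = ½CV².
C = 1.08×10^-5 F; V = 0.175 V.
E = 1.654×10^-7 J
1.654×10^-7 J × (1 erg / 1.000×10^-7 J) = 1.654 erg

1.65 erg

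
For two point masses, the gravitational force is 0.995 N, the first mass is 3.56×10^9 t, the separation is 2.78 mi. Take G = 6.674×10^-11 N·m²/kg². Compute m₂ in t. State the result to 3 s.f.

From Newton's law of gravitation: m₂ = F·r²/(G·m₁).
F = 0.995 N; m₁ = 3.56×10^9 t = 3.560×10^12 kg; r = 2.78 mi = 4474 m; G = 6.674×10^-11 N·m²/kg².
m₂ = 83825 kg
83825 kg × (1 t / 1000 kg) = 83.83 t

83.8 t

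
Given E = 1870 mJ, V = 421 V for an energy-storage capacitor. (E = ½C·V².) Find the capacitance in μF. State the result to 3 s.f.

21.1 μF

Solving E = ½C·V² for C: C = 2E/V².
E = 1870 mJ = 1.870 J; V = 421 V.
C = 2.110×10^-5 F
2.110×10^-5 F × (1 μF / 1.000×10^-6 F) = 21.10 μF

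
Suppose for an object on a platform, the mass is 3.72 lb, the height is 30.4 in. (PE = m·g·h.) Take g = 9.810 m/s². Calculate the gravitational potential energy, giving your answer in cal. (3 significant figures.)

PE is given directly by: PE = mgh.
m = 3.72 lb = 1.687 kg; h = 30.4 in = 0.7722 m; g = 9.810 m/s².
PE = 12.78 J
12.78 J × (1 cal / 4.184 J) = 3.055 cal

3.05 cal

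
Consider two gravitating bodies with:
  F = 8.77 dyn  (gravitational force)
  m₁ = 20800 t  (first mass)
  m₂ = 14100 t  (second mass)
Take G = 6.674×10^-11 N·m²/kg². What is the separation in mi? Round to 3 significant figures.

9.28 mi

From Newton's law of gravitation: r = √(G·m₁m₂/F).
F = 8.77 dyn = 8.770×10^-5 N; m₁ = 20800 t = 2.080×10^7 kg; m₂ = 14100 t = 1.410×10^7 kg; G = 6.674×10^-11 N·m²/kg².
r = 14939 m
14939 m × (1 mi / 1609 m) = 9.283 mi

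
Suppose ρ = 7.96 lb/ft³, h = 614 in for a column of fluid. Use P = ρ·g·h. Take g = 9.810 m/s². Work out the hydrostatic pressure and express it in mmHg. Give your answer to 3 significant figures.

Directly: P = ρgh.
ρ = 7.96 lb/ft³ = 127.5 kg/m³; h = 614 in = 15.60 m; g = 9.810 m/s².
P = 19508 Pa
19508 Pa × (1 mmHg / 133.3 Pa) = 146.3 mmHg

146 mmHg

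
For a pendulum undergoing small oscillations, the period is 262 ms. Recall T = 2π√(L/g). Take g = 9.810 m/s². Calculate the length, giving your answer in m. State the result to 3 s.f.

Rearranging: L = g·(T/2π)².
T = 262 ms = 0.2620 s; g = 9.810 m/s².
L = 0.01706 m

0.0171 m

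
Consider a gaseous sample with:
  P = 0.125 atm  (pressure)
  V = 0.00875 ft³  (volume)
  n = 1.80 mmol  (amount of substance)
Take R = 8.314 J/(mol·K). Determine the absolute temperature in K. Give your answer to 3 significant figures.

210 K

From the ideal-gas law: T = PV/(nR).
P = 0.125 atm = 12666 Pa; V = 0.00875 ft³ = 2.478×10^-4 m³; n = 1.80 mmol = 0.001800 mol; R = 8.314 J/(mol·K).
T = 209.7 K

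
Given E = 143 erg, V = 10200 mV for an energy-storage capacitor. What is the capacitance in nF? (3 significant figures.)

Rearranging E = ½C·V² for C: C = 2E/V².
E = 143 erg = 1.430×10^-5 J; V = 10200 mV = 10.20 V.
C = 2.749×10^-7 F
2.749×10^-7 F × (1 nF / 1.000×10^-9 F) = 274.9 nF

275 nF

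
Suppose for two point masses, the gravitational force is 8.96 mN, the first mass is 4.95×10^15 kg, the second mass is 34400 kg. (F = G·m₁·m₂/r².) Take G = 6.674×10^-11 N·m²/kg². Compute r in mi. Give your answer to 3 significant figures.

700 mi

Solving F = G·m₁·m₂/r² for r: r = √(G·m₁m₂/F).
F = 8.96 mN = 0.008960 N; m₁ = 4.95×10^15 kg; m₂ = 34400 kg; G = 6.674×10^-11 N·m²/kg².
r = 1.126×10^6 m
1.126×10^6 m × (1 mi / 1609 m) = 699.8 mi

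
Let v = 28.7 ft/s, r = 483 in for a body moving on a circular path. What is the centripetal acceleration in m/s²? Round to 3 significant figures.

Directly: a = v²/r.
v = 28.7 ft/s = 8.748 m/s; r = 483 in = 12.27 m.
a = 6.238 m/s²

6.24 m/s²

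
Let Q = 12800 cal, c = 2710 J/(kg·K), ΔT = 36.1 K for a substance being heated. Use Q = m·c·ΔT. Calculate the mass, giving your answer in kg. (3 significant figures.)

Rearranging Q = m·c·ΔT for m: m = Q/(c·ΔT).
Q = 12800 cal = 53555 J; c = 2710 J/(kg·K); ΔT = 36.1 K.
m = 0.5474 kg

0.547 kg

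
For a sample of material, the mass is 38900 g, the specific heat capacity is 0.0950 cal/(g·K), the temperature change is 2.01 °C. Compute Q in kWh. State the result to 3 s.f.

Directly: Q = mcΔT.
m = 38900 g = 38.90 kg; c = 0.0950 cal/(g·K) = 397.5 J/(kg·K); ΔT = 2.01 °C = 2.010 K.
Q = 31079 J
31079 J × (1 kWh / 3.600×10^6 J) = 0.008633 kWh

0.00863 kWh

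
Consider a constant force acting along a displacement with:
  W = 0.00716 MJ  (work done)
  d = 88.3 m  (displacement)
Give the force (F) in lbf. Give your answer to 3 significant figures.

18.2 lbf

Rearranging: F = W/d.
W = 0.00716 MJ = 7160 J; d = 88.3 m.
F = 81.09 N
81.09 N × (1 lbf / 4.448 N) = 18.23 lbf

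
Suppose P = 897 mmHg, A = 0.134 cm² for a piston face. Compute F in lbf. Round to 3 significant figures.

Rearranging P = F/A for F: F = P·A.
P = 897 mmHg = 1.196×10^5 Pa; A = 0.134 cm² = 1.340×10^-5 m².
F = 1.603 N
1.603 N × (1 lbf / 4.448 N) = 0.3603 lbf

0.360 lbf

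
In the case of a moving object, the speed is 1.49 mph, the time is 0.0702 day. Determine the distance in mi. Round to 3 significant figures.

Rearranging: d = v·t.
v = 1.49 mph = 0.6661 m/s; t = 0.0702 day = 6065 s.
d = 4040 m
4040 m × (1 mi / 1609 m) = 2.510 mi

2.51 mi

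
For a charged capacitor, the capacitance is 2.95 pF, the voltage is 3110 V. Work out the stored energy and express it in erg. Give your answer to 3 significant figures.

143 erg

Directly: E = ½CV².
C = 2.95 pF = 2.950×10^-12 F; V = 3110 V.
E = 1.427×10^-5 J
1.427×10^-5 J × (1 erg / 1.000×10^-7 J) = 142.7 erg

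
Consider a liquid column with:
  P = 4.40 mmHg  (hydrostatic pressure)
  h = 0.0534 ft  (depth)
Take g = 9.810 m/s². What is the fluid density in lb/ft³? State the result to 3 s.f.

Rearranging P = ρ·g·h for ρ: ρ = P/(g·h).
P = 4.40 mmHg = 586.6 Pa; h = 0.0534 ft = 0.01628 m; g = 9.810 m/s².
ρ = 3674 kg/m³
3674 kg/m³ × (1 lb/ft³ / 16.02 kg/m³) = 229.4 lb/ft³

229 lb/ft³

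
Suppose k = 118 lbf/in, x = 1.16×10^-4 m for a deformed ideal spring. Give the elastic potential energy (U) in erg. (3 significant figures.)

U is given directly by: U = ½kx².
k = 118 lbf/in = 20665 N/m; x = 1.16×10^-4 m.
U = 1.390×10^-4 J
1.390×10^-4 J × (1 erg / 1.000×10^-7 J) = 1390 erg

1390 erg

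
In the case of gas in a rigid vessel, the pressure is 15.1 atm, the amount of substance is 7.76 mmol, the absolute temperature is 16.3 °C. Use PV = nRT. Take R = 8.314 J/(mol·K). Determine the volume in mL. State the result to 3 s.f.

From the ideal-gas law: V = nRT/P.
P = 15.1 atm = 1.530×10^6 Pa; n = 7.76 mmol = 0.007760 mol; T = 16.3 °C = 289.4 K; R = 8.314 J/(mol·K).
V = 1.221×10^-5 m³
1.221×10^-5 m³ × (1 mL / 1.000×10^-6 m³) = 12.21 mL

12.2 mL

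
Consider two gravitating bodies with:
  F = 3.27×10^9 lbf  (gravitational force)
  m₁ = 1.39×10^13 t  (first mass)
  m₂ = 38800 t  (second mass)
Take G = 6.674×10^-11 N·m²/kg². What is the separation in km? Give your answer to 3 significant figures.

From Newton's law of gravitation: r = √(G·m₁m₂/F).
F = 3.27×10^9 lbf = 1.455×10^10 N; m₁ = 1.39×10^13 t = 1.390×10^16 kg; m₂ = 38800 t = 3.880×10^7 kg; G = 6.674×10^-11 N·m²/kg².
r = 49.74 m
49.74 m × (1 km / 1000 m) = 0.04974 km

0.0497 km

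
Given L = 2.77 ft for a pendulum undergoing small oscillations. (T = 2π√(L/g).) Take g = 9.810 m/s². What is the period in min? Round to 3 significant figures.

Directly: T = 2π√(L/g).
L = 2.77 ft = 0.8443 m; g = 9.810 m/s².
T = 1.843 s
1.843 s × (1 min / 60.00 s) = 0.03072 min

0.0307 min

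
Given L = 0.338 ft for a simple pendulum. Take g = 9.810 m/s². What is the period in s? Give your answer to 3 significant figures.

0.644 s

T is given directly by: T = 2π√(L/g).
L = 0.338 ft = 0.1030 m; g = 9.810 m/s².
T = 0.6439 s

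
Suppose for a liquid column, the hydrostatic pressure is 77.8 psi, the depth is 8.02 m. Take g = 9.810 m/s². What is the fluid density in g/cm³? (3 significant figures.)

6.82 g/cm³

Rearranging P = ρ·g·h for ρ: ρ = P/(g·h).
P = 77.8 psi = 5.364×10^5 Pa; h = 8.02 m; g = 9.810 m/s².
ρ = 6818 kg/m³
6818 kg/m³ × (1 g/cm³ / 1000 kg/m³) = 6.818 g/cm³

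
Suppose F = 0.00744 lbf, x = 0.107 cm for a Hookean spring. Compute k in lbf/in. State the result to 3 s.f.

Solving F = k·x for k: k = F/x.
F = 0.00744 lbf = 0.03309 N; x = 0.107 cm = 0.001070 m.
k = 30.93 N/m
30.93 N/m × (1 lbf/in / 175.1 N/m) = 0.1766 lbf/in

0.177 lbf/in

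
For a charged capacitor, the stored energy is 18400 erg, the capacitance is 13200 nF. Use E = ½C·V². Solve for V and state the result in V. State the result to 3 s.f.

16.7 V

Solving E = ½C·V² for V: V = √(2E/C).
E = 18400 erg = 0.001840 J; C = 13200 nF = 1.320×10^-5 F.
V = 16.70 V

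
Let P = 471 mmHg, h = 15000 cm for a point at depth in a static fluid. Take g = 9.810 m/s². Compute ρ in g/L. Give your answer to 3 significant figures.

Solving P = ρ·g·h for ρ: ρ = P/(g·h).
P = 471 mmHg = 62795 Pa; h = 15000 cm = 150.0 m; g = 9.810 m/s².
ρ = 42.67 kg/m³
Since 1 g/L = 1 kg/m³, 42.67 g/L.

42.7 g/L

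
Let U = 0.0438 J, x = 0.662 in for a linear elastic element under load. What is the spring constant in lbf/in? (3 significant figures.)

Rearranging: k = 2U/x².
U = 0.0438 J; x = 0.662 in = 0.01681 m.
k = 309.8 N/m
309.8 N/m × (1 lbf/in / 175.1 N/m) = 1.769 lbf/in

1.77 lbf/in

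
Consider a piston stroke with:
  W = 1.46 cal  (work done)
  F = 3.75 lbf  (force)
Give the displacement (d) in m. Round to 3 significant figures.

0.366 m

Rearranging: d = W/F.
W = 1.46 cal = 6.109 J; F = 3.75 lbf = 16.68 N.
d = 0.3662 m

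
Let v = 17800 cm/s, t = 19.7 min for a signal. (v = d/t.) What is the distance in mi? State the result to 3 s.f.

131 mi

Rearranging v = d/t for d: d = v·t.
v = 17800 cm/s = 178.0 m/s; t = 19.7 min = 1182 s.
d = 2.104×10^5 m
2.104×10^5 m × (1 mi / 1609 m) = 130.7 mi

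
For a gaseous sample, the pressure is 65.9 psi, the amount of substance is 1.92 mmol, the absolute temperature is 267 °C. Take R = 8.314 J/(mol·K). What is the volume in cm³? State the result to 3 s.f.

19.0 cm³

Rearranging: V = nRT/P.
P = 65.9 psi = 4.544×10^5 Pa; n = 1.92 mmol = 0.001920 mol; T = 267 °C = 540.1 K; R = 8.314 J/(mol·K).
V = 1.898×10^-5 m³
1.898×10^-5 m³ × (1 cm³ / 1.000×10^-6 m³) = 18.98 cm³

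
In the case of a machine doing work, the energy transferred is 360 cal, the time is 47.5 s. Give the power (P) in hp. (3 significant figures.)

0.0425 hp

Directly: P = W/t.
W = 360 cal = 1506 J; t = 47.5 s.
P = 31.71 W
31.71 W × (1 hp / 745.7 W) = 0.04252 hp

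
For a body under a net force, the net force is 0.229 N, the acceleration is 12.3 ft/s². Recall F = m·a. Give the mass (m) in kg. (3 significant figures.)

0.0611 kg

From Newton's second law: m = F/a.
F = 0.229 N; a = 12.3 ft/s² = 3.749 m/s².
m = 0.06108 kg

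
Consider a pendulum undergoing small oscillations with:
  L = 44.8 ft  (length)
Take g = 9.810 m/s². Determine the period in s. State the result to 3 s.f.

7.41 s

T is given directly by: T = 2π√(L/g).
L = 44.8 ft = 13.66 m; g = 9.810 m/s².
T = 7.413 s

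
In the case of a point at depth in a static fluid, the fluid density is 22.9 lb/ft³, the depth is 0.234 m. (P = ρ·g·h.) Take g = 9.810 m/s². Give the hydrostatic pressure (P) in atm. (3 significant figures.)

Directly: P = ρgh.
ρ = 22.9 lb/ft³ = 366.8 kg/m³; h = 0.234 m; g = 9.810 m/s².
P = 842.1 Pa  (the unit combination reduces to kg/(m·s²) = Pa)
842.1 Pa × (1 atm / 1.013×10^5 Pa) = 0.008310 atm

0.00831 atm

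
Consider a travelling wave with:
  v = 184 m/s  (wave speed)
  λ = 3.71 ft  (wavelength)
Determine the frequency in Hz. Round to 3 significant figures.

Rearranging v = f·λ for f: f = v/λ.
v = 184 m/s; λ = 3.71 ft = 1.131 m.
f = 162.7 Hz

163 Hz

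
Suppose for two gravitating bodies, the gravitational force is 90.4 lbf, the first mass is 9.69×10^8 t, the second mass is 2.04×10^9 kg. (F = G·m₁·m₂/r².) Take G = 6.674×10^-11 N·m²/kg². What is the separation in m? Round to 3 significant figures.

18100 m

From Newton's law of gravitation: r = √(G·m₁m₂/F).
F = 90.4 lbf = 402.1 N; m₁ = 9.69×10^8 t = 9.690×10^11 kg; m₂ = 2.04×10^9 kg; G = 6.674×10^-11 N·m²/kg².
r = 18113 m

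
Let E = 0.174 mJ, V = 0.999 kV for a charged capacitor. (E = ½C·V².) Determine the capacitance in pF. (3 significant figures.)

Rearranging: C = 2E/V².
E = 0.174 mJ = 1.740×10^-4 J; V = 0.999 kV = 999.0 V.
C = 3.487×10^-10 F
3.487×10^-10 F × (1 pF / 1.000×10^-12 F) = 348.7 pF

349 pF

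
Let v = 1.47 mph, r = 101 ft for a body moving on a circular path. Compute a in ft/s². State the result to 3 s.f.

0.0460 ft/s²

a is given directly by: a = v²/r.
v = 1.47 mph = 0.6571 m/s; r = 101 ft = 30.78 m.
a = 0.01403 m/s²
0.01403 m/s² × (1 ft/s² / 0.3048 m/s²) = 0.04602 ft/s²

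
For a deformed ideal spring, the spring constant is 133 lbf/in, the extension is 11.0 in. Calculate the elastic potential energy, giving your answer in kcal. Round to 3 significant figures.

U is given directly by: U = ½kx².
k = 133 lbf/in = 23292 N/m; x = 11.0 in = 0.2794 m.
U = 909.1 J
909.1 J × (1 kcal / 4184 J) = 0.2173 kcal

0.217 kcal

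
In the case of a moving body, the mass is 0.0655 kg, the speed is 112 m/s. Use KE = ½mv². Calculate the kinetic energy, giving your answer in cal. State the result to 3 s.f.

98.2 cal

KE is given directly by: KE = ½mv².
m = 0.0655 kg; v = 112 m/s.
KE = 410.8 J
410.8 J × (1 cal / 4.184 J) = 98.19 cal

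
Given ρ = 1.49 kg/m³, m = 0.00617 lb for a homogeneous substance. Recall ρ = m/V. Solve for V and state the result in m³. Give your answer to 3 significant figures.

0.00188 m³

Rearranging ρ = m/V for V: V = m/ρ.
ρ = 1.49 kg/m³; m = 0.00617 lb = 0.002799 kg.
V = 0.001878 m³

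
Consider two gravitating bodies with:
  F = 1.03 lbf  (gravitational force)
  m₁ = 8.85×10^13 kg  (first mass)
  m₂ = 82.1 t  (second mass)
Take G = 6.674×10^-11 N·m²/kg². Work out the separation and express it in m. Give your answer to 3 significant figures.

10300 m

From Newton's law of gravitation: r = √(G·m₁m₂/F).
F = 1.03 lbf = 4.582 N; m₁ = 8.85×10^13 kg; m₂ = 82.1 t = 82100 kg; G = 6.674×10^-11 N·m²/kg².
r = 10288 m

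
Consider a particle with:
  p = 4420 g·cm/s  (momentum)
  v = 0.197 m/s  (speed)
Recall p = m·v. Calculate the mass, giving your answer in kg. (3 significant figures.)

0.224 kg

Rearranging p = m·v for m: m = p/v.
p = 4420 g·cm/s = 0.04420 kg·m/s; v = 0.197 m/s.
m = 0.2244 kg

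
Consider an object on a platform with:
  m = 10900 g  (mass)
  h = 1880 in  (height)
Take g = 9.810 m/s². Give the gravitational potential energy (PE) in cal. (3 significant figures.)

1220 cal

Directly: PE = mgh.
m = 10900 g = 10.90 kg; h = 1880 in = 47.75 m; g = 9.810 m/s².
PE = 5106 J
5106 J × (1 cal / 4.184 J) = 1220 cal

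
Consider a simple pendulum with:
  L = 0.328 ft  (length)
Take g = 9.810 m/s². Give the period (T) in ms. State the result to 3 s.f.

T is given directly by: T = 2π√(L/g).
L = 0.328 ft = 0.09997 m; g = 9.810 m/s².
T = 0.6343 s
0.6343 s × (1 ms / 0.001000 s) = 634.3 ms

634 ms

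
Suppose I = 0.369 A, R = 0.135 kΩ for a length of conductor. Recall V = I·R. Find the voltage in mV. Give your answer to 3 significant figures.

Directly: V = IR.
I = 0.369 A; R = 0.135 kΩ = 135.0 Ω.
V = 49.81 V
49.81 V × (1 mV / 0.001000 V) = 49815 mV

49800 mV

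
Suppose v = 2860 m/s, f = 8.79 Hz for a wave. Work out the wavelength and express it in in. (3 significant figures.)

Rearranging v = f·λ for λ: λ = v/f.
v = 2860 m/s; f = 8.79 Hz.
λ = 325.4 m
325.4 m × (1 in / 0.02540 m) = 12810 in

12800 in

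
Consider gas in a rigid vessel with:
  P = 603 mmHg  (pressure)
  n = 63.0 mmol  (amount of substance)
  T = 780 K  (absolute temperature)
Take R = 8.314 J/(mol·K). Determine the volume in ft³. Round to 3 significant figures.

0.179 ft³

Rearranging: V = nRT/P.
P = 603 mmHg = 80393 Pa; n = 63.0 mmol = 0.06300 mol; T = 780 K; R = 8.314 J/(mol·K).
V = 0.005082 m³
0.005082 m³ × (1 ft³ / 0.02832 m³) = 0.1795 ft³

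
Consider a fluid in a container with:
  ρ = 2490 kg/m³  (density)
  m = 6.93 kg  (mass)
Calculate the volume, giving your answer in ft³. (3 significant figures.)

Rearranging ρ = m/V for V: V = m/ρ.
ρ = 2490 kg/m³; m = 6.93 kg.
V = 0.002783 m³
0.002783 m³ × (1 ft³ / 0.02832 m³) = 0.09829 ft³

0.0983 ft³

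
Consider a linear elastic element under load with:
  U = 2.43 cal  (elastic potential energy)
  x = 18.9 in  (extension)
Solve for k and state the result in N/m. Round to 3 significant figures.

Solving U = ½k·x² for k: k = 2U/x².
U = 2.43 cal = 10.17 J; x = 18.9 in = 0.4801 m.
k = 88.23 N/m

88.2 N/m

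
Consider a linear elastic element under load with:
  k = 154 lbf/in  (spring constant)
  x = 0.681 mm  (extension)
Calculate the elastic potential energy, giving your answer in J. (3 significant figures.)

0.00625 J

Directly: U = ½kx².
k = 154 lbf/in = 26970 N/m; x = 0.681 mm = 6.810×10^-4 m.
U = 0.006254 J  (the unit combination reduces to kg·m²/s² = J)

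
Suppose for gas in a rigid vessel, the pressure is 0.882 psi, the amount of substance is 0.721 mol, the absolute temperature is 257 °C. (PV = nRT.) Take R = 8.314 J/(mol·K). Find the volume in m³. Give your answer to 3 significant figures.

0.523 m³

From the ideal-gas law: V = nRT/P.
P = 0.882 psi = 6081 Pa; n = 0.721 mol; T = 257 °C = 530.1 K; R = 8.314 J/(mol·K).
V = 0.5226 m³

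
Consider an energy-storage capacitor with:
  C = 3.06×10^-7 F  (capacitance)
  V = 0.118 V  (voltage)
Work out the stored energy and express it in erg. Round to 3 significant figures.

E is given directly by: E = ½CV².
C = 3.06×10^-7 F; V = 0.118 V.
E = 2.130×10^-9 J  (the unit combination reduces to kg·m²/s² = J)
2.130×10^-9 J × (1 erg / 1.000×10^-7 J) = 0.02130 erg

0.0213 erg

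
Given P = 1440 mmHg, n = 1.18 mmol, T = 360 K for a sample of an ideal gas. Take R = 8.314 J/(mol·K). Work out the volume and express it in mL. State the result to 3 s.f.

18.4 mL

From the ideal-gas law: V = nRT/P.
P = 1440 mmHg = 1.920×10^5 Pa; n = 1.18 mmol = 0.001180 mol; T = 360 K; R = 8.314 J/(mol·K).
V = 1.840×10^-5 m³
1.840×10^-5 m³ × (1 mL / 1.000×10^-6 m³) = 18.40 mL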